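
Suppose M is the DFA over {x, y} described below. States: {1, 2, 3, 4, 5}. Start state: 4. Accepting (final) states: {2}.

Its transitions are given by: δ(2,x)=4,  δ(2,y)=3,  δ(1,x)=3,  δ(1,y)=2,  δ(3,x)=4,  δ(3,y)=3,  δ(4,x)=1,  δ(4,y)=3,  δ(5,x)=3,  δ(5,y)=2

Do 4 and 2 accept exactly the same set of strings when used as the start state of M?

States {5} cannot be reached from the start state, so discard them.
Start with accepting vs non-accepting: {2} | {1,3,4}.
Split {1,3,4} by δ(·,y) → {3,4} and {1}.
Split {3,4} by δ(·,x) → {3} and {4}.
Stable partition: {2} | {3} | {1} | {4} — 4 equivalence classes.
4 and 2 end up in different blocks, so they are distinguishable. For instance, the string 'ε' is accepted from only 2.

No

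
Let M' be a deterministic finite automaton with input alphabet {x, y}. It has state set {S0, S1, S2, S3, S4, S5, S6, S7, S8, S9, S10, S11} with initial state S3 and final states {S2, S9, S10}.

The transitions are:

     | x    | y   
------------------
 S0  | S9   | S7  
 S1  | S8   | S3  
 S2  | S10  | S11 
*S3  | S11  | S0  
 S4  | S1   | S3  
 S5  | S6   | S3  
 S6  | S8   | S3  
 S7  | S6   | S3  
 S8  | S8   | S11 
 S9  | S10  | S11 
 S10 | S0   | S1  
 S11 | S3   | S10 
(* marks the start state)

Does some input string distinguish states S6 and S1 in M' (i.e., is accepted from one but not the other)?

No

States {S2,S4,S5} cannot be reached from the start state, so discard them.
Initial partition by acceptance: {S9,S10} | {S0,S1,S3,S6,S7,S8,S11}.
On input x, block {S9,S10} splits into {S9} and {S10}.
On input x, block {S0,S1,S3,S6,S7,S8,S11} splits into {S1,S3,S6,S7,S8,S11} and {S0}.
Refine {S1,S3,S6,S7,S8,S11} on symbol y: members go to different blocks, giving {S1,S6,S7,S8} and {S3} and {S11}.
Split {S1,S6,S7,S8} by δ(·,y) → {S1,S6,S7} and {S8}.
Split {S1,S6,S7} by δ(·,x) → {S1,S6} and {S7}.
The partition is now stable with 8 blocks: {S9} | {S1,S6} | {S10} | {S0} | {S3} | {S11} | {S8} | {S7}.
S6 and S1 lie in the same block of the stable partition, so they are equivalent — no string distinguishes them.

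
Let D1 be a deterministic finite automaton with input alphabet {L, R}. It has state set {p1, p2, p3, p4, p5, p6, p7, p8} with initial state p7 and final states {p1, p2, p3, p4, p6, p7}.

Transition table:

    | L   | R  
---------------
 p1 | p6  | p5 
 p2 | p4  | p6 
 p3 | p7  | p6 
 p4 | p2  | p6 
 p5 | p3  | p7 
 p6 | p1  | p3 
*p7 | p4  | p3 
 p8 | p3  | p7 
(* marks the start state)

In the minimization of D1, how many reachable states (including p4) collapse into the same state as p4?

2

States {p8} cannot be reached from the start state, so discard them.
Start with accepting vs non-accepting: {p1,p2,p3,p4,p6,p7} | {p5}.
Refine {p1,p2,p3,p4,p6,p7} on symbol R: members go to different blocks, giving {p2,p3,p4,p6,p7} and {p1}.
Refine {p2,p3,p4,p6,p7} on symbol L: members go to different blocks, giving {p2,p3,p4,p7} and {p6}.
Refine {p2,p3,p4,p7} on symbol R: members go to different blocks, giving {p2,p3,p4} and {p7}.
Refine {p2,p3,p4} on symbol L: members go to different blocks, giving {p2,p4} and {p3}.
Stable partition: {p2,p4} | {p5} | {p1} | {p6} | {p7} | {p3} — 6 equivalence classes.
The equivalence class containing p4 is {p2,p4}, of size 2.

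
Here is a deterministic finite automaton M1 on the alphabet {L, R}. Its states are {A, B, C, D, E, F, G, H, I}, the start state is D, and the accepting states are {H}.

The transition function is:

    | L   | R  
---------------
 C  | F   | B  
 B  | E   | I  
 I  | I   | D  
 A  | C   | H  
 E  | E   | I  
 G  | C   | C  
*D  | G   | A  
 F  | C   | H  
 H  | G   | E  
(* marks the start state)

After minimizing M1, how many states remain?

All states are reachable from the start state.
P0 = {H} | {A,B,C,D,E,F,G,I}.
Refine {A,B,C,D,E,F,G,I} on symbol R: members go to different blocks, giving {B,C,D,E,G,I} and {A,F}.
Split {B,C,D,E,G,I} by δ(·,L) → {B,D,E,G,I} and {C}.
On input L, block {B,D,E,G,I} splits into {B,D,E,I} and {G}.
Refine {B,D,E,I} on symbol L: members go to different blocks, giving {B,E,I} and {D}.
Refine {B,E,I} on symbol R: members go to different blocks, giving {B,E} and {I}.
Stable partition: {H} | {B,E} | {A,F} | {C} | {G} | {D} | {I} — 7 equivalence classes.

7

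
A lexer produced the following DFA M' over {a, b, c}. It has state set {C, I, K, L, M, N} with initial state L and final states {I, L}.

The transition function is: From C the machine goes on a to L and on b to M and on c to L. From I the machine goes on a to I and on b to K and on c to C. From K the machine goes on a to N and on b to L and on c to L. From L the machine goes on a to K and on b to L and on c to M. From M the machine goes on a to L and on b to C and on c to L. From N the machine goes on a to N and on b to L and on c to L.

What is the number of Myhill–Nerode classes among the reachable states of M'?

States {I} cannot be reached from the start state, so discard them.
Initial partition by acceptance: {L} | {C,K,M,N}.
Refine {C,K,M,N} on symbol a: members go to different blocks, giving {C,M} and {K,N}.
No further refinement is possible. Final partition (3 blocks): {L} | {C,M} | {K,N}.

3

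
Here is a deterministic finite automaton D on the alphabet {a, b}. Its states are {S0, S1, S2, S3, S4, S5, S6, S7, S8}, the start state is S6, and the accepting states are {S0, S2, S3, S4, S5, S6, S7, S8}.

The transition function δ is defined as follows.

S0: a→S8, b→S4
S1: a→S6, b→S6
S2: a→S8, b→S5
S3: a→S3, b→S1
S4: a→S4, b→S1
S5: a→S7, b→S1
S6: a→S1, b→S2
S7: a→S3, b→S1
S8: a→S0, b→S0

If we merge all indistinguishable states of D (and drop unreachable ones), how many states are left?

Every state is reachable, so we keep all 9.
P0 = {S0,S2,S3,S4,S5,S6,S7,S8} | {S1}.
Split {S0,S2,S3,S4,S5,S6,S7,S8} by δ(·,a) → {S0,S2,S3,S4,S5,S7,S8} and {S6}.
Refine {S0,S2,S3,S4,S5,S7,S8} on symbol b: members go to different blocks, giving {S3,S4,S5,S7} and {S0,S2,S8}.
Refine {S0,S2,S8} on symbol b: members go to different blocks, giving {S0,S2} and {S8}.
The partition is now stable with 5 blocks: {S3,S4,S5,S7} | {S1} | {S6} | {S0,S2} | {S8}.

5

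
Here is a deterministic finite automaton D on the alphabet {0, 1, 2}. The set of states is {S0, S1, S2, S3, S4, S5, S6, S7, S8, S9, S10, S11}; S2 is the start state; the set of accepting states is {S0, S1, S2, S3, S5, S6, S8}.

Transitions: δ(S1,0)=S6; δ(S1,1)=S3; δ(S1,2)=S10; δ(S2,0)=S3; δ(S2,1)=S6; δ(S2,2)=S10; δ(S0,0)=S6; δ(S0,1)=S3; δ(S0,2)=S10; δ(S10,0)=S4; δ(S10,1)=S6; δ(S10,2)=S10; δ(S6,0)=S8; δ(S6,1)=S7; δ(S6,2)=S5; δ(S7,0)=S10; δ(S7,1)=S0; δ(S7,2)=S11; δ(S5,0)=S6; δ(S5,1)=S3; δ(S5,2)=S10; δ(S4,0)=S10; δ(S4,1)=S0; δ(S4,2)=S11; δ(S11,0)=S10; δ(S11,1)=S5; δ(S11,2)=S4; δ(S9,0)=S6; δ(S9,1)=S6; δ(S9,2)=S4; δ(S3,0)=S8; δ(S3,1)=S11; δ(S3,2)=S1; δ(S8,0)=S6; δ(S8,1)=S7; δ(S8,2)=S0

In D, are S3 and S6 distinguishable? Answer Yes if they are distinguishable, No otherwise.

No

First remove the unreachable states {S9}; 11 states remain.
P0 = {S0,S1,S2,S3,S5,S6,S8} | {S4,S7,S10,S11}.
Refine {S0,S1,S2,S3,S5,S6,S8} on symbol 1: members go to different blocks, giving {S0,S1,S2,S5} and {S3,S6,S8}.
Split {S4,S7,S10,S11} by δ(·,1) → {S4,S7,S11} and {S10}.
Stable partition: {S0,S1,S2,S5} | {S4,S7,S11} | {S3,S6,S8} | {S10} — 4 equivalence classes.
S3 and S6 lie in the same block of the stable partition, so they are equivalent — no string distinguishes them.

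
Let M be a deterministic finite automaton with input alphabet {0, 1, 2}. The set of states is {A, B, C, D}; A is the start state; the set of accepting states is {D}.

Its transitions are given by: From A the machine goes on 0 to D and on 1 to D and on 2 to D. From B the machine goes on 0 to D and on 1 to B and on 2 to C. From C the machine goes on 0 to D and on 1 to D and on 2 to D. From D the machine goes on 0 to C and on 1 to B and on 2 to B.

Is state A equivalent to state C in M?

Yes

Every state is reachable, so we keep all 4.
Start with accepting vs non-accepting: {D} | {A,B,C}.
On input 1, block {A,B,C} splits into {A,C} and {B}.
No further refinement is possible. Final partition (3 blocks): {D} | {A,C} | {B}.
A and C lie in the same block of the stable partition, so they are equivalent — no string distinguishes them.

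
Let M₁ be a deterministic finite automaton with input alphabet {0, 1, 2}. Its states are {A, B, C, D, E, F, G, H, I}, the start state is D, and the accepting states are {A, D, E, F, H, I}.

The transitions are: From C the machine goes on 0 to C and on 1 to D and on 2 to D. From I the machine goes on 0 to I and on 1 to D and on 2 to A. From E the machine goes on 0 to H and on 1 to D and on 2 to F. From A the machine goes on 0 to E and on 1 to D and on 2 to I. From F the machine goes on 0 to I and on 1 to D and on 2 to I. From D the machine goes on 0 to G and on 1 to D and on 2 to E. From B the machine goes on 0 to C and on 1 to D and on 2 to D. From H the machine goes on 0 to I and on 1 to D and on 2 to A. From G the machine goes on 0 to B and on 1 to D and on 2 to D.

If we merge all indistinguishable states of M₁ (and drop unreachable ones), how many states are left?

Every state is reachable, so we keep all 9.
Start with accepting vs non-accepting: {A,D,E,F,H,I} | {B,C,G}.
On input 0, block {A,D,E,F,H,I} splits into {A,E,F,H,I} and {D}.
Stable partition: {A,E,F,H,I} | {B,C,G} | {D} — 3 equivalence classes.

3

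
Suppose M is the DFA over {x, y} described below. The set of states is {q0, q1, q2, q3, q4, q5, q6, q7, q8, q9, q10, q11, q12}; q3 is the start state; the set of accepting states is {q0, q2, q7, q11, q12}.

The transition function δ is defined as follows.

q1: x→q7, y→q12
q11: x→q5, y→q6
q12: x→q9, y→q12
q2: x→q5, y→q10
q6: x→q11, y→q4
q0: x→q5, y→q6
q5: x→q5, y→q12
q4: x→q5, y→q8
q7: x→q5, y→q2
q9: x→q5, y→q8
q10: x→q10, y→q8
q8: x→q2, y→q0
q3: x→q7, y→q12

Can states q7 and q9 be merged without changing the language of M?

No

First remove the unreachable states {q1}; 12 states remain.
Initial partition by acceptance: {q0,q2,q7,q11,q12} | {q3,q4,q5,q6,q8,q9,q10}.
On input y, block {q0,q2,q7,q11,q12} splits into {q0,q2,q11} and {q7,q12}.
On input x, block {q3,q4,q5,q6,q8,q9,q10} splits into {q4,q5,q9,q10} and {q6,q8} and {q3}.
Refine {q0,q2,q11} on symbol y: members go to different blocks, giving {q0,q11} and {q2}.
Split {q4,q5,q9,q10} by δ(·,y) → {q4,q9,q10} and {q5}.
Split {q4,q9,q10} by δ(·,x) → {q4,q9} and {q10}.
On input x, block {q7,q12} splits into {q7} and {q12}.
Refine {q6,q8} on symbol x: members go to different blocks, giving {q6} and {q8}.
The partition is now stable with 10 blocks: {q0,q11} | {q4,q9} | {q7} | {q6} | {q3} | {q2} | {q5} | {q10} | {q12} | {q8}.
q7 and q9 end up in different blocks, so they are distinguishable. For instance, the string 'ε' is accepted from only q7.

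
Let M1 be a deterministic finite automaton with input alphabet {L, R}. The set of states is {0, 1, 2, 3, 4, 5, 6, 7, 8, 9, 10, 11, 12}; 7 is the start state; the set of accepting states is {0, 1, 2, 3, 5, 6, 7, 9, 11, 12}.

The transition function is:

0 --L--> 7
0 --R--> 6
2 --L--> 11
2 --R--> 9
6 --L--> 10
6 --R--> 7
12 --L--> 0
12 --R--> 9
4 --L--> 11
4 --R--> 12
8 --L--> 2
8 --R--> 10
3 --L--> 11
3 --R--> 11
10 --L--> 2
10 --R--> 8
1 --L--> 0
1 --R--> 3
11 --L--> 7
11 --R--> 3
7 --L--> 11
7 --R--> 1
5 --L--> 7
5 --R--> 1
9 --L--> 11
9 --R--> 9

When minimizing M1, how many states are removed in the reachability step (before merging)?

3

BFS from 7 reaches {0, 1, 2, 3, 6, 7, 8, 9, 10, 11}; the 3 state(s) 4, 5, 12 are never visited.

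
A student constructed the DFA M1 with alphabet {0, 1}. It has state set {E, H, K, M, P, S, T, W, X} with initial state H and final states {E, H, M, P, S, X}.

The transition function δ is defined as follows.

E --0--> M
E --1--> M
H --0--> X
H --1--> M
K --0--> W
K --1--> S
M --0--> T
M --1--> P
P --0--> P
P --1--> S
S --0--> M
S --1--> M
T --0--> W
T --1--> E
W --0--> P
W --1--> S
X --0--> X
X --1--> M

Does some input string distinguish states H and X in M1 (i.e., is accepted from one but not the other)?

States {K} cannot be reached from the start state, so discard them.
P0 = {E,H,M,P,S,X} | {T,W}.
Split {E,H,M,P,S,X} by δ(·,0) → {E,H,P,S,X} and {M}.
Split {E,H,P,S,X} by δ(·,0) → {H,P,X} and {E,S}.
Refine {H,P,X} on symbol 1: members go to different blocks, giving {H,X} and {P}.
Split {T,W} by δ(·,0) → {T} and {W}.
The partition is now stable with 6 blocks: {H,X} | {T} | {M} | {E,S} | {P} | {W}.
H and X lie in the same block of the stable partition, so they are equivalent — no string distinguishes them.

No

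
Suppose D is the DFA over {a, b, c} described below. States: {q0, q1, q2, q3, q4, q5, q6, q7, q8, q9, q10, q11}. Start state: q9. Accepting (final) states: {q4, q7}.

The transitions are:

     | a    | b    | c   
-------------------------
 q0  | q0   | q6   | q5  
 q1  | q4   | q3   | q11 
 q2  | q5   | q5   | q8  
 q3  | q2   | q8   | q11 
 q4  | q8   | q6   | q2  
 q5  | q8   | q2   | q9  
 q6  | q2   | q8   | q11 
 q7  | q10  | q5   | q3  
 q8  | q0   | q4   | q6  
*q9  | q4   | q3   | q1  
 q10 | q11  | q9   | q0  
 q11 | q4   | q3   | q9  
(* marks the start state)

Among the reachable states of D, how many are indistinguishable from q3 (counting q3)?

2

States {q7,q10} cannot be reached from the start state, so discard them.
Start with accepting vs non-accepting: {q4} | {q0,q1,q2,q3,q5,q6,q8,q9,q11}.
Refine {q0,q1,q2,q3,q5,q6,q8,q9,q11} on symbol a: members go to different blocks, giving {q0,q2,q3,q5,q6,q8} and {q1,q9,q11}.
Split {q0,q2,q3,q5,q6,q8} by δ(·,b) → {q0,q2,q3,q5,q6} and {q8}.
Refine {q0,q2,q3,q5,q6} on symbol a: members go to different blocks, giving {q0,q2,q3,q6} and {q5}.
Refine {q0,q2,q3,q6} on symbol a: members go to different blocks, giving {q0,q3,q6} and {q2}.
Split {q0,q3,q6} by δ(·,a) → {q3,q6} and {q0}.
No further refinement is possible. Final partition (7 blocks): {q4} | {q3,q6} | {q1,q9,q11} | {q8} | {q5} | {q2} | {q0}.
The equivalence class containing q3 is {q3,q6}, of size 2.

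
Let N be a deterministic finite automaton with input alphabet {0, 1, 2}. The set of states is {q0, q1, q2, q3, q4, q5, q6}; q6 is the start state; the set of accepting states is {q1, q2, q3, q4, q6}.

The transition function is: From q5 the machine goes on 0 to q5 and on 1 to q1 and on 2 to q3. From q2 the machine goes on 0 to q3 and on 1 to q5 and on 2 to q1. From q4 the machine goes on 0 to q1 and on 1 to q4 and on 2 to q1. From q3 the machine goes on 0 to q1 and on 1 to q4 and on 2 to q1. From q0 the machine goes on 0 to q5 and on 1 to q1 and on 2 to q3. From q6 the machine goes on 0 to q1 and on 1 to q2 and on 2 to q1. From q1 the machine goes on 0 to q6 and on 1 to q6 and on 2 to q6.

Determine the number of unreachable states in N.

BFS from q6 reaches {q1, q2, q3, q4, q5, q6}; the 1 state(s) q0 are never visited.

1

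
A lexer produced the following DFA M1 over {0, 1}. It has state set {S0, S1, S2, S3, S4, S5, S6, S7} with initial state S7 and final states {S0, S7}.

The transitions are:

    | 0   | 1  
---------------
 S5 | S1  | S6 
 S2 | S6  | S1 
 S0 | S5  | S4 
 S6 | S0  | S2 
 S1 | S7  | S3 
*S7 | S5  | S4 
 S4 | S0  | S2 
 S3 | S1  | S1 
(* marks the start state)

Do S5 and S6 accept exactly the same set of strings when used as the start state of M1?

No

Start with accepting vs non-accepting: {S0,S7} | {S1,S2,S3,S4,S5,S6}.
Split {S1,S2,S3,S4,S5,S6} by δ(·,0) → {S1,S4,S6} and {S2,S3,S5}.
The partition is now stable with 3 blocks: {S0,S7} | {S1,S4,S6} | {S2,S3,S5}.
S5 and S6 end up in different blocks, so they are distinguishable. For instance, the string '0' is accepted from only S6.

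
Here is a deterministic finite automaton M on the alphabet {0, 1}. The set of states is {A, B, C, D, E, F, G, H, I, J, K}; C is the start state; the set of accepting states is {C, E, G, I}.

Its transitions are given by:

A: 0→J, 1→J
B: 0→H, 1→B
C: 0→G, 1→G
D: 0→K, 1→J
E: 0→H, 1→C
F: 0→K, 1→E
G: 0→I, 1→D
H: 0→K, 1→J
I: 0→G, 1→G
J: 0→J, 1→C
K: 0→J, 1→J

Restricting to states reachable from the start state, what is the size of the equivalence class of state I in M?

First remove the unreachable states {A,B,E,F,H}; 6 states remain.
Initial partition by acceptance: {C,G,I} | {D,J,K}.
On input 1, block {C,G,I} splits into {C,I} and {G}.
On input 1, block {D,J,K} splits into {D,K} and {J}.
Refine {D,K} on symbol 0: members go to different blocks, giving {D} and {K}.
No further refinement is possible. Final partition (5 blocks): {C,I} | {D} | {G} | {J} | {K}.
State I belongs to the block {C,I}, which has 2 states.

2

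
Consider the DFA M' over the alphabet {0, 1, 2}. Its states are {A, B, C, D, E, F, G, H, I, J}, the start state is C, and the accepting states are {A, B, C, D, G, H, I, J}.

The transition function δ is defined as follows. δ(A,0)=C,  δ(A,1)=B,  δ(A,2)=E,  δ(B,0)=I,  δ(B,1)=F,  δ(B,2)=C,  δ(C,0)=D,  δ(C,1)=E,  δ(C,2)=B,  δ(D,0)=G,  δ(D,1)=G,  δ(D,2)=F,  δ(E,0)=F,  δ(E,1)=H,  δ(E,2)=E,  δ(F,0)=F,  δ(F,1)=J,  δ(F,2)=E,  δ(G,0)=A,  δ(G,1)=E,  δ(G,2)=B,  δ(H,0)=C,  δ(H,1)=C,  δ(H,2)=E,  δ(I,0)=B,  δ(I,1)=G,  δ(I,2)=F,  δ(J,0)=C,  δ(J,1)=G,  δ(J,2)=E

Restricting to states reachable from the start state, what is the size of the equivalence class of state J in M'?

P0 = {A,B,C,D,G,H,I,J} | {E,F}.
Split {A,B,C,D,G,H,I,J} by δ(·,1) → {A,D,H,I,J} and {B,C,G}.
Stable partition: {A,D,H,I,J} | {E,F} | {B,C,G} — 3 equivalence classes.
The equivalence class containing J is {A,D,H,I,J}, of size 5.

5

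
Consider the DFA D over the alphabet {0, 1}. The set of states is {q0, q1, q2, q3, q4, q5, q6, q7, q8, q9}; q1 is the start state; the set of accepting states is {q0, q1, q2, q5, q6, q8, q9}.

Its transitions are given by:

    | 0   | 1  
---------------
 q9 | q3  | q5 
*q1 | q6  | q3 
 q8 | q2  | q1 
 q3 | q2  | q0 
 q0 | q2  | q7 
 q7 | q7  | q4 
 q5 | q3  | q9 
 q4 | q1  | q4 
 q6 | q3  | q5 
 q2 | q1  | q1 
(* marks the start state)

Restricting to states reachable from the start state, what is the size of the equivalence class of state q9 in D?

First remove the unreachable states {q8}; 9 states remain.
P0 = {q0,q1,q2,q5,q6,q9} | {q3,q4,q7}.
Refine {q0,q1,q2,q5,q6,q9} on symbol 0: members go to different blocks, giving {q0,q1,q2} and {q5,q6,q9}.
Refine {q0,q1,q2} on symbol 0: members go to different blocks, giving {q0,q2} and {q1}.
On input 0, block {q0,q2} splits into {q0} and {q2}.
Refine {q3,q4,q7} on symbol 0: members go to different blocks, giving {q3} and {q4} and {q7}.
Stable partition: {q0} | {q3} | {q5,q6,q9} | {q1} | {q2} | {q4} | {q7} — 7 equivalence classes.
The equivalence class containing q9 is {q5,q6,q9}, of size 3.

3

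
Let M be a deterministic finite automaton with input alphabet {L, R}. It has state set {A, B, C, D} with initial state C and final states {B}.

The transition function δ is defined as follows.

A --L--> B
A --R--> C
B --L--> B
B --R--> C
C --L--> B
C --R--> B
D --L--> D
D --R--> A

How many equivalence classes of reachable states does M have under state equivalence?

First remove the unreachable states {A,D}; 2 states remain.
Start with accepting vs non-accepting: {B} | {C}.
No further refinement is possible. Final partition (2 blocks): {B} | {C}.

2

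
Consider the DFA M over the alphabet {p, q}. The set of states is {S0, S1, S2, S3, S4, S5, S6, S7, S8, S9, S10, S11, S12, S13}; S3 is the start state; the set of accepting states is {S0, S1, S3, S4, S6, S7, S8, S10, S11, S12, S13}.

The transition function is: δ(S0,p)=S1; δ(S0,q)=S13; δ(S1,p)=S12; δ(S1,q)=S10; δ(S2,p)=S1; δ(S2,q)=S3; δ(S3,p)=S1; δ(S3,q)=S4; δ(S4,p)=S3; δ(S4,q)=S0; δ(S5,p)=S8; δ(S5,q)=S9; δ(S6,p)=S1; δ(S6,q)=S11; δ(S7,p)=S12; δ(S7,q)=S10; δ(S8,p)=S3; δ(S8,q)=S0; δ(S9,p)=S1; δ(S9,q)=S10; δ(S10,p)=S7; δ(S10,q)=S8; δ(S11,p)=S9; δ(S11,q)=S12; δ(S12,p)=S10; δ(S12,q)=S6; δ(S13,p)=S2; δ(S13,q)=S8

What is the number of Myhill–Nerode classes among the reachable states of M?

6

First remove the unreachable states {S5}; 13 states remain.
Start with accepting vs non-accepting: {S0,S1,S3,S4,S6,S7,S8,S10,S11,S12,S13} | {S2,S9}.
Refine {S0,S1,S3,S4,S6,S7,S8,S10,S11,S12,S13} on symbol p: members go to different blocks, giving {S0,S1,S3,S4,S6,S7,S8,S10,S12} and {S11,S13}.
Refine {S0,S1,S3,S4,S6,S7,S8,S10,S12} on symbol q: members go to different blocks, giving {S1,S3,S4,S7,S8,S10,S12} and {S0,S6}.
Refine {S1,S3,S4,S7,S8,S10,S12} on symbol q: members go to different blocks, giving {S1,S3,S7,S10} and {S4,S8,S12}.
Refine {S1,S3,S7,S10} on symbol p: members go to different blocks, giving {S1,S7} and {S3,S10}.
The partition is now stable with 6 blocks: {S1,S7} | {S2,S9} | {S11,S13} | {S0,S6} | {S4,S8,S12} | {S3,S10}.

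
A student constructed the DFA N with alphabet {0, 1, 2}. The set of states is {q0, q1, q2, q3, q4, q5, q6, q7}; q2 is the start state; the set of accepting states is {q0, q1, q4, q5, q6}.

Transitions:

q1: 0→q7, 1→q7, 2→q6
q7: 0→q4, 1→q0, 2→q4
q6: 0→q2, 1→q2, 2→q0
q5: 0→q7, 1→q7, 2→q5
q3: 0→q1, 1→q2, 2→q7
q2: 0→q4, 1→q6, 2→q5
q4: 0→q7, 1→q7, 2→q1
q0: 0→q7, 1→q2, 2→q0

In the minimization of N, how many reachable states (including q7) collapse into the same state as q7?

2

Reachable states from the start: {q0,q1,q2,q4,q5,q6,q7}. Unreachable: {q3} — drop them.
P0 = {q0,q1,q4,q5,q6} | {q2,q7}.
No further refinement is possible. Final partition (2 blocks): {q0,q1,q4,q5,q6} | {q2,q7}.
State q7 belongs to the block {q2,q7}, which has 2 states.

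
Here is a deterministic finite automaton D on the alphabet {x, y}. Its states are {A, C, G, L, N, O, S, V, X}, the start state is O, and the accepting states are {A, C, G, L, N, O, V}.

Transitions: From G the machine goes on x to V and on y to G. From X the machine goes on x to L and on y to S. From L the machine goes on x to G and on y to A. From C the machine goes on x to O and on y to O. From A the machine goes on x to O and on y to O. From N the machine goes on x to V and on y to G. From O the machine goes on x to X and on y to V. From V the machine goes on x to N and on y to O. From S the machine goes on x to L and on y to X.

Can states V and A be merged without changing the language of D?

No

Reachable states from the start: {A,G,L,N,O,S,V,X}. Unreachable: {C} — drop them.
Start with accepting vs non-accepting: {A,G,L,N,O,V} | {S,X}.
Refine {A,G,L,N,O,V} on symbol x: members go to different blocks, giving {A,G,L,N,V} and {O}.
Split {A,G,L,N,V} by δ(·,x) → {G,L,N,V} and {A}.
On input y, block {G,L,N,V} splits into {G,N} and {V} and {L}.
No further refinement is possible. Final partition (6 blocks): {G,N} | {S,X} | {O} | {A} | {V} | {L}.
V and A end up in different blocks, so they are distinguishable. For instance, the string 'xx' is accepted from only V.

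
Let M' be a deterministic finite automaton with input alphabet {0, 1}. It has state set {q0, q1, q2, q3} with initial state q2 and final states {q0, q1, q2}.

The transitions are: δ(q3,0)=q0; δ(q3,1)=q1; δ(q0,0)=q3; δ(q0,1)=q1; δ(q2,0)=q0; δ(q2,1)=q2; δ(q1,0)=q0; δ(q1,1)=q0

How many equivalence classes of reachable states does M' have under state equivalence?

Start with accepting vs non-accepting: {q0,q1,q2} | {q3}.
On input 0, block {q0,q1,q2} splits into {q1,q2} and {q0}.
Split {q1,q2} by δ(·,1) → {q1} and {q2}.
Stable partition: {q1} | {q3} | {q0} | {q2} — 4 equivalence classes.

4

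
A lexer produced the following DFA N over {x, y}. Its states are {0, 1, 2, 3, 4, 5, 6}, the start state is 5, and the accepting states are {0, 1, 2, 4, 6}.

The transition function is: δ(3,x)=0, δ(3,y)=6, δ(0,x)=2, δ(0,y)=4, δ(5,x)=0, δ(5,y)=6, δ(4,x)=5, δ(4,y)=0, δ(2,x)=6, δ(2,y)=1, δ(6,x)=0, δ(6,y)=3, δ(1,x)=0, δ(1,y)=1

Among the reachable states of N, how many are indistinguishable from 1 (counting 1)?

All states are reachable from the start state.
Initial partition by acceptance: {0,1,2,4,6} | {3,5}.
Refine {0,1,2,4,6} on symbol x: members go to different blocks, giving {0,1,2,6} and {4}.
Split {0,1,2,6} by δ(·,y) → {1,2} and {0} and {6}.
On input x, block {1,2} splits into {1} and {2}.
Stable partition: {1} | {3,5} | {4} | {0} | {6} | {2} — 6 equivalence classes.
State 1 belongs to the block {1}, which has 1 states.

1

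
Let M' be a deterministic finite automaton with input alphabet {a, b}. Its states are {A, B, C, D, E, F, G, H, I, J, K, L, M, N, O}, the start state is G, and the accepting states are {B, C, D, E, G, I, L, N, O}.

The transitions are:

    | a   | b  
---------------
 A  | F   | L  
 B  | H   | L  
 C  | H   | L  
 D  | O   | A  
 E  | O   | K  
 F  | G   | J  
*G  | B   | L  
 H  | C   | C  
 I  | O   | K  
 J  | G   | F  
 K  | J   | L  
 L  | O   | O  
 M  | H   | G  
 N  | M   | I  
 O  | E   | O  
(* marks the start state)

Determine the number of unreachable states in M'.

5

BFS from G reaches {B, C, E, F, G, H, J, K, L, O}; the 5 state(s) A, D, I, M, N are never visited.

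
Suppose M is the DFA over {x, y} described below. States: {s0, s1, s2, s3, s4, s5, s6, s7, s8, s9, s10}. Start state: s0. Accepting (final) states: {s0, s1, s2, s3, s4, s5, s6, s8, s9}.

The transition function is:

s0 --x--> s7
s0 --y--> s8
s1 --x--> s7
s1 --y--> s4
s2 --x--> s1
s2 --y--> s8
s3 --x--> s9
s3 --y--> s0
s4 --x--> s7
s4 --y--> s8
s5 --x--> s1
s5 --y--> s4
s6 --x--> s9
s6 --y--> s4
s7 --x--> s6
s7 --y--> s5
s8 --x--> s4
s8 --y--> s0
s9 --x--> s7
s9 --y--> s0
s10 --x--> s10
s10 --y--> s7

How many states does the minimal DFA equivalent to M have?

5

Reachable states from the start: {s0,s1,s4,s5,s6,s7,s8,s9}. Unreachable: {s2,s3,s10} — drop them.
Start with accepting vs non-accepting: {s0,s1,s4,s5,s6,s8,s9} | {s7}.
Refine {s0,s1,s4,s5,s6,s8,s9} on symbol x: members go to different blocks, giving {s0,s1,s4,s9} and {s5,s6,s8}.
Split {s0,s1,s4,s9} by δ(·,y) → {s0,s4} and {s1,s9}.
Refine {s5,s6,s8} on symbol x: members go to different blocks, giving {s5,s6} and {s8}.
The partition is now stable with 5 blocks: {s0,s4} | {s7} | {s5,s6} | {s1,s9} | {s8}.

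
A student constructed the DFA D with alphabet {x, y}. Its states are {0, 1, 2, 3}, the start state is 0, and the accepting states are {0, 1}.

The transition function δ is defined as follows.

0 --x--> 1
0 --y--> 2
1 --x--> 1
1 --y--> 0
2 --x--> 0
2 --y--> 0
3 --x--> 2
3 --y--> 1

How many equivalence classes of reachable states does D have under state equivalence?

3

First remove the unreachable states {3}; 3 states remain.
P0 = {0,1} | {2}.
Refine {0,1} on symbol y: members go to different blocks, giving {0} and {1}.
Stable partition: {0} | {2} | {1} — 3 equivalence classes.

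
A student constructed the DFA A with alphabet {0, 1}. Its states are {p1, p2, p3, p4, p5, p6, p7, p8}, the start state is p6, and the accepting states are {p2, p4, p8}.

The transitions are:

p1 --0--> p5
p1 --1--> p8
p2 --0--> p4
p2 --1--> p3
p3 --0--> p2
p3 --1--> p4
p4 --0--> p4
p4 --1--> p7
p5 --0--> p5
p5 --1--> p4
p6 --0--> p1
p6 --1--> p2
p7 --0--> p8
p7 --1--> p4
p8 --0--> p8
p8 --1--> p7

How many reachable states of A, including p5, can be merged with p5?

Every state is reachable, so we keep all 8.
Start with accepting vs non-accepting: {p2,p4,p8} | {p1,p3,p5,p6,p7}.
On input 0, block {p1,p3,p5,p6,p7} splits into {p1,p5,p6} and {p3,p7}.
The partition is now stable with 3 blocks: {p2,p4,p8} | {p1,p5,p6} | {p3,p7}.
State p5 belongs to the block {p1,p5,p6}, which has 3 states.

3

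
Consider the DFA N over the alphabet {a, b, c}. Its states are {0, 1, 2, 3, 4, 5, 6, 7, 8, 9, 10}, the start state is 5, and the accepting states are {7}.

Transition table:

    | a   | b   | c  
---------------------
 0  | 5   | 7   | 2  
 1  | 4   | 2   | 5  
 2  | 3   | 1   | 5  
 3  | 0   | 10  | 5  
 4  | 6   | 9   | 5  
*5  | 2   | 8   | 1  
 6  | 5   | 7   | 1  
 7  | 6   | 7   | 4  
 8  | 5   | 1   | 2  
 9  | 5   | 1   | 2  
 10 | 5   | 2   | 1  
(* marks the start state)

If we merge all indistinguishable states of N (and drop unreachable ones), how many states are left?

6

All states are reachable from the start state.
Initial partition by acceptance: {7} | {0,1,2,3,4,5,6,8,9,10}.
On input b, block {0,1,2,3,4,5,6,8,9,10} splits into {1,2,3,4,5,8,9,10} and {0,6}.
Split {1,2,3,4,5,8,9,10} by δ(·,a) → {1,2,5,8,9,10} and {3,4}.
On input a, block {1,2,5,8,9,10} splits into {5,8,9,10} and {1,2}.
Refine {5,8,9,10} on symbol a: members go to different blocks, giving {8,9,10} and {5}.
The partition is now stable with 6 blocks: {7} | {8,9,10} | {0,6} | {3,4} | {1,2} | {5}.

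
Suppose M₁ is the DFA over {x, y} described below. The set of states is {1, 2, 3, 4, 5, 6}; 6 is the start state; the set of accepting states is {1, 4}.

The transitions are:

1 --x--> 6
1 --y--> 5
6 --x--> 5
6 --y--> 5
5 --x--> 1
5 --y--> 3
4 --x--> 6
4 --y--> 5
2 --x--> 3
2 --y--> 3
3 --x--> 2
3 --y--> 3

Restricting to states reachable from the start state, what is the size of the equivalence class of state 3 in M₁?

2

Reachable states from the start: {1,2,3,5,6}. Unreachable: {4} — drop them.
Initial partition by acceptance: {1} | {2,3,5,6}.
Refine {2,3,5,6} on symbol x: members go to different blocks, giving {2,3,6} and {5}.
Refine {2,3,6} on symbol x: members go to different blocks, giving {2,3} and {6}.
The partition is now stable with 4 blocks: {1} | {2,3} | {5} | {6}.
State 3 belongs to the block {2,3}, which has 2 states.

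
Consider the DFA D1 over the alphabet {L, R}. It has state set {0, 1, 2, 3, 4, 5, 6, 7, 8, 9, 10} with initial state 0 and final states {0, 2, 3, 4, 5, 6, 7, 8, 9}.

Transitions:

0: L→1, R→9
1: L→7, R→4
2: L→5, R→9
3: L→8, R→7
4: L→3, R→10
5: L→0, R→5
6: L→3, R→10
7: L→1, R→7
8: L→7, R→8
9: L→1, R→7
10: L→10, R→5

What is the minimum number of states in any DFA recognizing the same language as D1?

6

States {2,6} cannot be reached from the start state, so discard them.
P0 = {0,3,4,5,7,8,9} | {1,10}.
Split {0,3,4,5,7,8,9} by δ(·,L) → {3,4,5,8} and {0,7,9}.
On input L, block {3,4,5,8} splits into {3,4} and {5,8}.
Split {3,4} by δ(·,L) → {3} and {4}.
Split {1,10} by δ(·,L) → {1} and {10}.
The partition is now stable with 6 blocks: {3} | {1} | {0,7,9} | {5,8} | {4} | {10}.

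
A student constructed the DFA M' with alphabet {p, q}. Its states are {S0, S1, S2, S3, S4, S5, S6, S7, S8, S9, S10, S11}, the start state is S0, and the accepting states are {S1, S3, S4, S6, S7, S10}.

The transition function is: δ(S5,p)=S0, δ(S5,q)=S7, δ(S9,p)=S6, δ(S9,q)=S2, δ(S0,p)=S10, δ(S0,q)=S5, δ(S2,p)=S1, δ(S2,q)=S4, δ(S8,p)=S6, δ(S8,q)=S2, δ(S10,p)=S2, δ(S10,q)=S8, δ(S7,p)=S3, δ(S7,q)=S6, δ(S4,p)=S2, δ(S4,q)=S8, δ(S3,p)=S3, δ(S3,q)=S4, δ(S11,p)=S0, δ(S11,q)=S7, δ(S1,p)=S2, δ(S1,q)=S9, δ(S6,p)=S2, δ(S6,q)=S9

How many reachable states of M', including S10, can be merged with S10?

States {S11} cannot be reached from the start state, so discard them.
P0 = {S1,S3,S4,S6,S7,S10} | {S0,S2,S5,S8,S9}.
On input p, block {S1,S3,S4,S6,S7,S10} splits into {S1,S4,S6,S10} and {S3,S7}.
Refine {S0,S2,S5,S8,S9} on symbol p: members go to different blocks, giving {S0,S2,S8,S9} and {S5}.
Split {S0,S2,S8,S9} by δ(·,q) → {S8,S9} and {S0} and {S2}.
Stable partition: {S1,S4,S6,S10} | {S8,S9} | {S3,S7} | {S5} | {S0} | {S2} — 6 equivalence classes.
The equivalence class containing S10 is {S1,S4,S6,S10}, of size 4.

4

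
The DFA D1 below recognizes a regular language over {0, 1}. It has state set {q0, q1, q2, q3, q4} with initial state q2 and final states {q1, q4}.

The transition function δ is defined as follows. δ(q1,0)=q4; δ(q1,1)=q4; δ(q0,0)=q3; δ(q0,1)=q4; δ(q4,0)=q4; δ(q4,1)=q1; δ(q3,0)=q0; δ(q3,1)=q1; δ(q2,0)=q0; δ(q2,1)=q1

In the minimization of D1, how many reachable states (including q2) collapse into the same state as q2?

Initial partition by acceptance: {q1,q4} | {q0,q2,q3}.
The partition is now stable with 2 blocks: {q1,q4} | {q0,q2,q3}.
The equivalence class containing q2 is {q0,q2,q3}, of size 3.

3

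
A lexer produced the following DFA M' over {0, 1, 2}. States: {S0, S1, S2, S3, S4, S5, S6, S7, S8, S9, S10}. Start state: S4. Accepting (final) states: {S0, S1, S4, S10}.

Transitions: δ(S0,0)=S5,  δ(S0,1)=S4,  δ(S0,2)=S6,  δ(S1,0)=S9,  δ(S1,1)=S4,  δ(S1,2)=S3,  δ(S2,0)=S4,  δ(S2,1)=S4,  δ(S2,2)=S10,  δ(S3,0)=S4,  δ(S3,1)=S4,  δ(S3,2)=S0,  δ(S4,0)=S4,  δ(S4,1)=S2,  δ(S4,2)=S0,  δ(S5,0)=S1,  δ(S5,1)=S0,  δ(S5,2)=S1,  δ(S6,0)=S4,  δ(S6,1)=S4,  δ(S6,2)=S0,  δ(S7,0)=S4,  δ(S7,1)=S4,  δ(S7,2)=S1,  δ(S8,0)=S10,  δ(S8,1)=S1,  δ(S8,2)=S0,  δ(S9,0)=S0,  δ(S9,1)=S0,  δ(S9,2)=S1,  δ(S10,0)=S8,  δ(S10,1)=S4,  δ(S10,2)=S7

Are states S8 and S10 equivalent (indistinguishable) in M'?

No

Initial partition by acceptance: {S0,S1,S4,S10} | {S2,S3,S5,S6,S7,S8,S9}.
On input 0, block {S0,S1,S4,S10} splits into {S0,S1,S10} and {S4}.
Split {S2,S3,S5,S6,S7,S8,S9} by δ(·,0) → {S2,S3,S6,S7} and {S5,S8,S9}.
Stable partition: {S0,S1,S10} | {S2,S3,S6,S7} | {S4} | {S5,S8,S9} — 4 equivalence classes.
S8 and S10 end up in different blocks, so they are distinguishable. For instance, the string 'ε' is accepted from only S10.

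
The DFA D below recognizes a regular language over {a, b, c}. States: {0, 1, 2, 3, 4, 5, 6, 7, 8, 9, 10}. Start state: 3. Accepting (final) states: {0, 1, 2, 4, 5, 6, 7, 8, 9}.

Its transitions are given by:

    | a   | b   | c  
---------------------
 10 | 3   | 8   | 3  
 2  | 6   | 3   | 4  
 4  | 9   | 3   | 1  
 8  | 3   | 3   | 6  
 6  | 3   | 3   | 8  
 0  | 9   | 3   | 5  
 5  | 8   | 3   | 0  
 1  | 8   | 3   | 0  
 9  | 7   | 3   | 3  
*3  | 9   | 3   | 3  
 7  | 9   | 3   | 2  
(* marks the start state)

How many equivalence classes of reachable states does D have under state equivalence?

States {10} cannot be reached from the start state, so discard them.
Start with accepting vs non-accepting: {0,1,2,4,5,6,7,8,9} | {3}.
On input a, block {0,1,2,4,5,6,7,8,9} splits into {0,1,2,4,5,7,9} and {6,8}.
On input a, block {0,1,2,4,5,7,9} splits into {0,4,7,9} and {1,2,5}.
Refine {0,4,7,9} on symbol c: members go to different blocks, giving {0,4,7} and {9}.
Stable partition: {0,4,7} | {3} | {6,8} | {1,2,5} | {9} — 5 equivalence classes.

5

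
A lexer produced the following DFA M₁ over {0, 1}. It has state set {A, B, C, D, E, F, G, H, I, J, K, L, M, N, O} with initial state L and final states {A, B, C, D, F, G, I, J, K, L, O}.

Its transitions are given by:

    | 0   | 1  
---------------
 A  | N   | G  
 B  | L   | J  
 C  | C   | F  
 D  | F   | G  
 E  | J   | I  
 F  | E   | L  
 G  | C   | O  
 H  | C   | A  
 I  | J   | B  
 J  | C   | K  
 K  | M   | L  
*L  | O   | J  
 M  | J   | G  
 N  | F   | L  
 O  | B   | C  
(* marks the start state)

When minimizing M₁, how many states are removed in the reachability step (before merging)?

No path from L leads to A, D, H, N; the other 11 states are all reachable.

4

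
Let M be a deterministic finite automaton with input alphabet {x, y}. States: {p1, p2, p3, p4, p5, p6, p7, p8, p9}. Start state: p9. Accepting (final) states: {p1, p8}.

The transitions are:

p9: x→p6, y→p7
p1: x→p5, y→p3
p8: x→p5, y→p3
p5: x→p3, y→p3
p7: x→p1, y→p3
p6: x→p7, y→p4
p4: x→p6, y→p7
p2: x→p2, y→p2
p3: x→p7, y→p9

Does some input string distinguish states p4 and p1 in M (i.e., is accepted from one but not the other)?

Yes

Reachable states from the start: {p1,p3,p4,p5,p6,p7,p9}. Unreachable: {p2,p8} — drop them.
Start with accepting vs non-accepting: {p1} | {p3,p4,p5,p6,p7,p9}.
Split {p3,p4,p5,p6,p7,p9} by δ(·,x) → {p3,p4,p5,p6,p9} and {p7}.
Split {p3,p4,p5,p6,p9} by δ(·,x) → {p4,p5,p9} and {p3,p6}.
Split {p4,p5,p9} by δ(·,y) → {p4,p9} and {p5}.
No further refinement is possible. Final partition (5 blocks): {p1} | {p4,p9} | {p7} | {p3,p6} | {p5}.
p4 and p1 end up in different blocks, so they are distinguishable. For instance, the string 'ε' is accepted from only p1.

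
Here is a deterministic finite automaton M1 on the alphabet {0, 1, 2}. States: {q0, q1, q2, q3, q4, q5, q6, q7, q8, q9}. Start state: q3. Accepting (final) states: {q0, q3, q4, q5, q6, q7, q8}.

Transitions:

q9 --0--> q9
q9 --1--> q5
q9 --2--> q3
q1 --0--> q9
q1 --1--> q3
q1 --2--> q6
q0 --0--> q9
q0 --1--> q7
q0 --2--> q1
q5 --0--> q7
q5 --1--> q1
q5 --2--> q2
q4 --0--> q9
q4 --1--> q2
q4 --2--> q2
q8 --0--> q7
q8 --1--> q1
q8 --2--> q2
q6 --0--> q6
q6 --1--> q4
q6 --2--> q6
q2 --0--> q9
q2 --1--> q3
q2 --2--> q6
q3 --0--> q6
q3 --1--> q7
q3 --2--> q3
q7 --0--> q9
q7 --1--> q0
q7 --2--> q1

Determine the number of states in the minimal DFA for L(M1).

7

States {q8} cannot be reached from the start state, so discard them.
Start with accepting vs non-accepting: {q0,q3,q4,q5,q6,q7} | {q1,q2,q9}.
Refine {q0,q3,q4,q5,q6,q7} on symbol 0: members go to different blocks, giving {q0,q4,q7} and {q3,q5,q6}.
Refine {q0,q4,q7} on symbol 1: members go to different blocks, giving {q0,q7} and {q4}.
Split {q3,q5,q6} by δ(·,0) → {q3,q6} and {q5}.
Refine {q1,q2,q9} on symbol 1: members go to different blocks, giving {q1,q2} and {q9}.
Split {q3,q6} by δ(·,1) → {q3} and {q6}.
The partition is now stable with 7 blocks: {q0,q7} | {q1,q2} | {q3} | {q4} | {q5} | {q9} | {q6}.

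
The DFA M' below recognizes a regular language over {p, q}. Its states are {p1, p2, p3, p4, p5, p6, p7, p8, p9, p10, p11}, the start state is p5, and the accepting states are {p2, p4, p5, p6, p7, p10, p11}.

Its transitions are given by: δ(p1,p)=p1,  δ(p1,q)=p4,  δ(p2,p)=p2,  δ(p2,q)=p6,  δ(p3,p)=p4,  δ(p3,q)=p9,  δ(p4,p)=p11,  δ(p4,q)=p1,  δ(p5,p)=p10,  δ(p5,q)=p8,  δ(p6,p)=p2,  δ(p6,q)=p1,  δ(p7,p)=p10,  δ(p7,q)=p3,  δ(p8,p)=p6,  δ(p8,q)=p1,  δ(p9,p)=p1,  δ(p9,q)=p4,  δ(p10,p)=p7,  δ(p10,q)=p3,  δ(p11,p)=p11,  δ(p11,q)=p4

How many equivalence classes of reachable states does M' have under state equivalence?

All states are reachable from the start state.
Initial partition by acceptance: {p2,p4,p5,p6,p7,p10,p11} | {p1,p3,p8,p9}.
Split {p2,p4,p5,p6,p7,p10,p11} by δ(·,q) → {p4,p5,p6,p7,p10} and {p2,p11}.
Split {p4,p5,p6,p7,p10} by δ(·,p) → {p5,p7,p10} and {p4,p6}.
On input p, block {p1,p3,p8,p9} splits into {p1,p9} and {p3,p8}.
Stable partition: {p5,p7,p10} | {p1,p9} | {p2,p11} | {p4,p6} | {p3,p8} — 5 equivalence classes.

5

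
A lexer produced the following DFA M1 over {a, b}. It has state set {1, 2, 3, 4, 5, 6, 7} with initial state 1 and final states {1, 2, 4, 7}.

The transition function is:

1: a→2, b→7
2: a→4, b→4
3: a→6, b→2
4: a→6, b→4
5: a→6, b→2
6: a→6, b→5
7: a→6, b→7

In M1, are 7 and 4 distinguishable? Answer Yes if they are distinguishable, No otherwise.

States {3} cannot be reached from the start state, so discard them.
P0 = {1,2,4,7} | {5,6}.
Split {1,2,4,7} by δ(·,a) → {1,2} and {4,7}.
Split {1,2} by δ(·,a) → {1} and {2}.
Split {5,6} by δ(·,b) → {5} and {6}.
No further refinement is possible. Final partition (5 blocks): {1} | {5} | {4,7} | {2} | {6}.
7 and 4 lie in the same block of the stable partition, so they are equivalent — no string distinguishes them.

No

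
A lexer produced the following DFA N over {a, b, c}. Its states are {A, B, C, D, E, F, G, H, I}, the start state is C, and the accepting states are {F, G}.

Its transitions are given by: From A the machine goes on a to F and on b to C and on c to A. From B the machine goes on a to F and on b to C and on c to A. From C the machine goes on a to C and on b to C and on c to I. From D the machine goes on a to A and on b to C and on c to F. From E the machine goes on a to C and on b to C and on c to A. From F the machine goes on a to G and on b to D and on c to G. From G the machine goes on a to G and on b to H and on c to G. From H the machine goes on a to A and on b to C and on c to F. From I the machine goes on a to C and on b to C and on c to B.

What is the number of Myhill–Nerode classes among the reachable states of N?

5

Reachable states from the start: {A,B,C,D,F,G,H,I}. Unreachable: {E} — drop them.
P0 = {F,G} | {A,B,C,D,H,I}.
On input a, block {A,B,C,D,H,I} splits into {C,D,H,I} and {A,B}.
On input a, block {C,D,H,I} splits into {C,I} and {D,H}.
Split {C,I} by δ(·,c) → {C} and {I}.
Stable partition: {F,G} | {C} | {A,B} | {D,H} | {I} — 5 equivalence classes.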